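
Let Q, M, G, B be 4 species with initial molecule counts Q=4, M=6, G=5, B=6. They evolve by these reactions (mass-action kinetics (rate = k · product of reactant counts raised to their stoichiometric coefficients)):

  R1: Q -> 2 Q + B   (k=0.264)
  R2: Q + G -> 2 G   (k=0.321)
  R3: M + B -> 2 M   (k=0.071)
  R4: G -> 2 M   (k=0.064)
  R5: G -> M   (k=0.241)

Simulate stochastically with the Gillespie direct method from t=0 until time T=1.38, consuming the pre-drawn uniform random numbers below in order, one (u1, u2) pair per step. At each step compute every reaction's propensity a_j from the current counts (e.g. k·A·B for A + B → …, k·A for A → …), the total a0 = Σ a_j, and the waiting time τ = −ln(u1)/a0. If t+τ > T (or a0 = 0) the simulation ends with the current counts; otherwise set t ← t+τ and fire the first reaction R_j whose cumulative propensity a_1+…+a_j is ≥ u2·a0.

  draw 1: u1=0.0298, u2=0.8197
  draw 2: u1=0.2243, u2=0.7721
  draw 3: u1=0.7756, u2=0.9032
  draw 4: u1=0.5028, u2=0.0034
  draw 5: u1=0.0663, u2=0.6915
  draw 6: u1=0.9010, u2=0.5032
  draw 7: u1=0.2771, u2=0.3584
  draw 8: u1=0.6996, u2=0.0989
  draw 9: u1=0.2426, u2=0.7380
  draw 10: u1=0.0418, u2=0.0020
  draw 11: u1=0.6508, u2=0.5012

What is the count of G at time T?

G at T = 7

t=0.000: Q=4 M=6 G=5 B=6
Draw 1: a1=1.056, a2=6.420, a3=2.556, a4=0.320, a5=1.205, a0=11.557; τ=−ln(0.0298)/11.557=0.304 → t=0.304; u2·a0=0.8197·11.557=9.473; a1+a2=7.476 < 9.473 ≤ a1+…+a3=10.032 → R3 fires; Q=4 M=7 G=5 B=5
Draw 2: a1=1.056, a2=6.420, a3=2.485, a4=0.320, a5=1.205, a0=11.486; τ=−ln(0.2243)/11.486=0.130 → t=0.434; u2·a0=0.7721·11.486=8.868; a1+a2=7.476 < 8.868 ≤ a1+…+a3=9.961 → R3 fires; Q=4 M=8 G=5 B=4
Draw 3: a1=1.056, a2=6.420, a3=2.272, a4=0.320, a5=1.205, a0=11.273; τ=−ln(0.7756)/11.273=0.023 → t=0.457; u2·a0=0.9032·11.273=10.182; a1+…+a4=10.068 < 10.182 ≤ a1+…+a5=11.273 → R5 fires; Q=4 M=9 G=4 B=4
Draw 4: a1=1.056, a2=5.136, a3=2.556, a4=0.256, a5=0.964, a0=9.968; τ=−ln(0.5028)/9.968=0.069 → t=0.526; u2·a0=0.0034·9.968=0.034 ≤ a1=1.056 → R1 fires; Q=5 M=9 G=4 B=5
Draw 5: a1=1.320, a2=6.420, a3=3.195, a4=0.256, a5=0.964, a0=12.155; τ=−ln(0.0663)/12.155=0.223 → t=0.749; u2·a0=0.6915·12.155=8.405; a1+a2=7.740 < 8.405 ≤ a1+…+a3=10.935 → R3 fires; Q=5 M=10 G=4 B=4
Draw 6: a1=1.320, a2=6.420, a3=2.840, a4=0.256, a5=0.964, a0=11.800; τ=−ln(0.9010)/11.800=0.009 → t=0.758; u2·a0=0.5032·11.800=5.938; a1=1.320 < 5.938 ≤ a1+a2=7.740 → R2 fires; Q=4 M=10 G=5 B=4
Draw 7: a1=1.056, a2=6.420, a3=2.840, a4=0.320, a5=1.205, a0=11.841; τ=−ln(0.2771)/11.841=0.108 → t=0.866; u2·a0=0.3584·11.841=4.244; a1=1.056 < 4.244 ≤ a1+a2=7.476 → R2 fires; Q=3 M=10 G=6 B=4
Draw 8: a1=0.792, a2=5.778, a3=2.840, a4=0.384, a5=1.446, a0=11.240; τ=−ln(0.6996)/11.240=0.032 → t=0.898; u2·a0=0.0989·11.240=1.112; a1=0.792 < 1.112 ≤ a1+a2=6.570 → R2 fires; Q=2 M=10 G=7 B=4
Draw 9: a1=0.528, a2=4.494, a3=2.840, a4=0.448, a5=1.687, a0=9.997; τ=−ln(0.2426)/9.997=0.142 → t=1.040; u2·a0=0.7380·9.997=7.378; a1+a2=5.022 < 7.378 ≤ a1+…+a3=7.862 → R3 fires; Q=2 M=11 G=7 B=3
Draw 10: a1=0.528, a2=4.494, a3=2.343, a4=0.448, a5=1.687, a0=9.500; τ=−ln(0.0418)/9.500=0.334 → t=1.374; u2·a0=0.0020·9.500=0.019 ≤ a1=0.528 → R1 fires; Q=3 M=11 G=7 B=4
Draw 11: a1=0.792, a2=6.741, a3=3.124, a4=0.448, a5=1.687, a0=12.792; τ=−ln(0.6508)/12.792=0.034 → t=1.407 > T=1.38: stop.
Read off G at T=1.38: 7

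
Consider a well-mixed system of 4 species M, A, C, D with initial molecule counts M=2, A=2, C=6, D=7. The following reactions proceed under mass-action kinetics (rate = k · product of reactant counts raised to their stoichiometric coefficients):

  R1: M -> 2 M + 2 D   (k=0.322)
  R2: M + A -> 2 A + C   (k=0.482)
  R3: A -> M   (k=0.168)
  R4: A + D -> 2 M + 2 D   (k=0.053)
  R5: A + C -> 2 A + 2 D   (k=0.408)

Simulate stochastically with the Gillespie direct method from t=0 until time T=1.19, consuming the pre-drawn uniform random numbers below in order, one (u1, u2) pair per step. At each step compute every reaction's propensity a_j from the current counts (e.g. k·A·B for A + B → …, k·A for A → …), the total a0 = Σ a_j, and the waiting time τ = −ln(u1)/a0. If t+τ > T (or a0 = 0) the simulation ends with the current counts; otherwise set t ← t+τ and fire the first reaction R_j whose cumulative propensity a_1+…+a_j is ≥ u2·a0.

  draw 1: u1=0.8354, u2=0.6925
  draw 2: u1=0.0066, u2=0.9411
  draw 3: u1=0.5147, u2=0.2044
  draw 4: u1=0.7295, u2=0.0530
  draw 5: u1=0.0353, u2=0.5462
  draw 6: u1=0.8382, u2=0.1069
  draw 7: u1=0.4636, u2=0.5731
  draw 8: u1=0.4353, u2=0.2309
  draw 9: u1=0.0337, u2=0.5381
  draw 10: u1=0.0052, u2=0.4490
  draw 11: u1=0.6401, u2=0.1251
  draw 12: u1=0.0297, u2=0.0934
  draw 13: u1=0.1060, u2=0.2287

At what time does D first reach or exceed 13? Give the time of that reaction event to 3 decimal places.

Threshold first reached at t = 0.695

t=0.000: M=2 A=2 C=6 D=7
Draw 1: a1=0.644, a2=1.928, a3=0.336, a4=0.742, a5=4.896, a0=8.546; τ=−ln(0.8354)/8.546=0.021 → t=0.021; u2·a0=0.6925·8.546=5.918; a1+…+a4=3.650 < 5.918 ≤ a1+…+a5=8.546 → R5 fires; M=2 A=3 C=5 D=9
Draw 2: a1=0.644, a2=2.892, a3=0.504, a4=1.431, a5=6.120, a0=11.591; τ=−ln(0.0066)/11.591=0.433 → t=0.454; u2·a0=0.9411·11.591=10.908; a1+…+a4=5.471 < 10.908 ≤ a1+…+a5=11.591 → R5 fires; M=2 A=4 C=4 D=11
Draw 3: a1=0.644, a2=3.856, a3=0.672, a4=2.332, a5=6.528, a0=14.032; τ=−ln(0.5147)/14.032=0.047 → t=0.502; u2·a0=0.2044·14.032=2.868; a1=0.644 < 2.868 ≤ a1+a2=4.500 → R2 fires; M=1 A=5 C=5 D=11
Draw 4: a1=0.322, a2=2.410, a3=0.840, a4=2.915, a5=10.200, a0=16.687; τ=−ln(0.7295)/16.687=0.019 → t=0.520; u2·a0=0.0530·16.687=0.884; a1=0.322 < 0.884 ≤ a1+a2=2.732 → R2 fires; M=0 A=6 C=6 D=11
Draw 5: a1=0.000, a2=0.000, a3=1.008, a4=3.498, a5=14.688, a0=19.194; τ=−ln(0.0353)/19.194=0.174 → t=0.695; u2·a0=0.5462·19.194=10.484; a1+…+a4=4.506 < 10.484 ≤ a1+…+a5=19.194 → R5 fires; M=0 A=7 C=5 D=13
Draw 6: a1=0.000, a2=0.000, a3=1.176, a4=4.823, a5=14.280, a0=20.279; τ=−ln(0.8382)/20.279=0.009 → t=0.703; u2·a0=0.1069·20.279=2.168; a1+…+a3=1.176 < 2.168 ≤ a1+…+a4=5.999 → R4 fires; M=2 A=6 C=5 D=14
Draw 7: a1=0.644, a2=5.784, a3=1.008, a4=4.452, a5=12.240, a0=24.128; τ=−ln(0.4636)/24.128=0.032 → t=0.735; u2·a0=0.5731·24.128=13.828; a1+…+a4=11.888 < 13.828 ≤ a1+…+a5=24.128 → R5 fires; M=2 A=7 C=4 D=16
Draw 8: a1=0.644, a2=6.748, a3=1.176, a4=5.936, a5=11.424, a0=25.928; τ=−ln(0.4353)/25.928=0.032 → t=0.767; u2·a0=0.2309·25.928=5.987; a1=0.644 < 5.987 ≤ a1+a2=7.392 → R2 fires; M=1 A=8 C=5 D=16
Draw 9: a1=0.322, a2=3.856, a3=1.344, a4=6.784, a5=16.320, a0=28.626; τ=−ln(0.0337)/28.626=0.118 → t=0.886; u2·a0=0.5381·28.626=15.404; a1+…+a4=12.306 < 15.404 ≤ a1+…+a5=28.626 → R5 fires; M=1 A=9 C=4 D=18
Draw 10: a1=0.322, a2=4.338, a3=1.512, a4=8.586, a5=14.688, a0=29.446; τ=−ln(0.0052)/29.446=0.179 → t=1.064; u2·a0=0.4490·29.446=13.221; a1+…+a3=6.172 < 13.221 ≤ a1+…+a4=14.758 → R4 fires; M=3 A=8 C=4 D=19
Draw 11: a1=0.966, a2=11.568, a3=1.344, a4=8.056, a5=13.056, a0=34.990; τ=−ln(0.6401)/34.990=0.013 → t=1.077; u2·a0=0.1251·34.990=4.377; a1=0.966 < 4.377 ≤ a1+a2=12.534 → R2 fires; M=2 A=9 C=5 D=19
Draw 12: a1=0.644, a2=8.676, a3=1.512, a4=9.063, a5=18.360, a0=38.255; τ=−ln(0.0297)/38.255=0.092 → t=1.169; u2·a0=0.0934·38.255=3.573; a1=0.644 < 3.573 ≤ a1+a2=9.320 → R2 fires; M=1 A=10 C=6 D=19
Draw 13: a1=0.322, a2=4.820, a3=1.680, a4=10.070, a5=24.480, a0=41.372; τ=−ln(0.1060)/41.372=0.054 → t=1.223 > T=1.19: stop.
D first becomes ≥ 13 when it reaches 13 at the event at t=0.695.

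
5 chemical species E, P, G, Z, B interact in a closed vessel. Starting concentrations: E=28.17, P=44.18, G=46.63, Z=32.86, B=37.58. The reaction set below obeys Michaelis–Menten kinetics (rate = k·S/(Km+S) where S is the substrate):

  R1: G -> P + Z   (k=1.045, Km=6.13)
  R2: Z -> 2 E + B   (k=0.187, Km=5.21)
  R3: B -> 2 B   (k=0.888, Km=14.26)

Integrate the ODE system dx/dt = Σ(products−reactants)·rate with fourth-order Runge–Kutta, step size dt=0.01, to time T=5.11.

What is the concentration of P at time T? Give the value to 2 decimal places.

P at T = 48.87

RK4 with dt=0.01: 511 steps to T=5.11. Trajectory (selected grid times):
t=0.00: E=28.17 P=44.18 G=46.63 Z=32.86 B=37.58
t=0.57: E=28.35 P=44.71 G=46.10 Z=33.29 B=38.04
t=1.14: E=28.54 P=45.23 G=45.58 Z=33.73 B=38.50
t=1.70: E=28.72 P=45.75 G=45.06 Z=34.15 B=38.95
t=2.27: E=28.91 P=46.27 G=44.54 Z=34.58 B=39.42
t=2.84: E=29.09 P=46.79 G=44.02 Z=35.01 B=39.88
t=3.41: E=29.28 P=47.32 G=43.49 Z=35.44 B=40.35
t=3.97: E=29.46 P=47.83 G=42.98 Z=35.86 B=40.81
t=4.54: E=29.65 P=48.35 G=42.46 Z=36.29 B=41.28
t=5.11: E=29.83 P=48.87 G=41.94 Z=36.72 B=41.75
Read off P at T=5.11: 48.87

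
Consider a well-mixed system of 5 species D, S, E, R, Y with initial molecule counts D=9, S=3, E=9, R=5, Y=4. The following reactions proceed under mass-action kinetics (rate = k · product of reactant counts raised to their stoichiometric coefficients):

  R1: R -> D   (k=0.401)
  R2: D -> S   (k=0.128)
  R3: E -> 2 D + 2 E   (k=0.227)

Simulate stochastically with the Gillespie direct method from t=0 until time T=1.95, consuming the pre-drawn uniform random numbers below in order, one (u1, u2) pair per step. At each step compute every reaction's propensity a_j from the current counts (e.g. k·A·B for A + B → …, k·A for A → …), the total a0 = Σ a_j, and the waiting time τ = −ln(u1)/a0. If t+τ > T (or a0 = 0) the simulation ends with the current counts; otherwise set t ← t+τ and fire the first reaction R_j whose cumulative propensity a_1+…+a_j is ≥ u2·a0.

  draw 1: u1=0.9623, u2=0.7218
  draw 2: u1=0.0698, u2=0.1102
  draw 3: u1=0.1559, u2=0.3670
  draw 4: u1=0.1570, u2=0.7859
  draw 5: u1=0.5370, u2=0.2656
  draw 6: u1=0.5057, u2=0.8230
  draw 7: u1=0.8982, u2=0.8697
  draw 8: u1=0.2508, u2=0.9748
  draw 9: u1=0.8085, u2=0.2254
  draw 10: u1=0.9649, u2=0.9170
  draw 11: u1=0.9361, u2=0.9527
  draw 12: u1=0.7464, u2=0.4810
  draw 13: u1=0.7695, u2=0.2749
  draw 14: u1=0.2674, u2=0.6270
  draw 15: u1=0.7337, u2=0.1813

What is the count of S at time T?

S at T = 7

t=0.000: D=9 S=3 E=9 R=5 Y=4
Draw 1: a1=2.005, a2=1.152, a3=2.043, a0=5.200; τ=−ln(0.9623)/5.200=0.007 → t=0.007; u2·a0=0.7218·5.200=3.753; a1+a2=3.157 < 3.753 ≤ a1+…+a3=5.200 → R3 fires; D=11 S=3 E=10 R=5 Y=4
Draw 2: a1=2.005, a2=1.408, a3=2.270, a0=5.683; τ=−ln(0.0698)/5.683=0.468 → t=0.476; u2·a0=0.1102·5.683=0.626 ≤ a1=2.005 → R1 fires; D=12 S=3 E=10 R=4 Y=4
Draw 3: a1=1.604, a2=1.536, a3=2.270, a0=5.410; τ=−ln(0.1559)/5.410=0.344 → t=0.819; u2·a0=0.3670·5.410=1.985; a1=1.604 < 1.985 ≤ a1+a2=3.140 → R2 fires; D=11 S=4 E=10 R=4 Y=4
Draw 4: a1=1.604, a2=1.408, a3=2.270, a0=5.282; τ=−ln(0.1570)/5.282=0.351 → t=1.170; u2·a0=0.7859·5.282=4.151; a1+a2=3.012 < 4.151 ≤ a1+…+a3=5.282 → R3 fires; D=13 S=4 E=11 R=4 Y=4
Draw 5: a1=1.604, a2=1.664, a3=2.497, a0=5.765; τ=−ln(0.5370)/5.765=0.108 → t=1.278; u2·a0=0.2656·5.765=1.531 ≤ a1=1.604 → R1 fires; D=14 S=4 E=11 R=3 Y=4
Draw 6: a1=1.203, a2=1.792, a3=2.497, a0=5.492; τ=−ln(0.5057)/5.492=0.124 → t=1.402; u2·a0=0.8230·5.492=4.520; a1+a2=2.995 < 4.520 ≤ a1+…+a3=5.492 → R3 fires; D=16 S=4 E=12 R=3 Y=4
Draw 7: a1=1.203, a2=2.048, a3=2.724, a0=5.975; τ=−ln(0.8982)/5.975=0.018 → t=1.420; u2·a0=0.8697·5.975=5.196; a1+a2=3.251 < 5.196 ≤ a1+…+a3=5.975 → R3 fires; D=18 S=4 E=13 R=3 Y=4
Draw 8: a1=1.203, a2=2.304, a3=2.951, a0=6.458; τ=−ln(0.2508)/6.458=0.214 → t=1.634; u2·a0=0.9748·6.458=6.295; a1+a2=3.507 < 6.295 ≤ a1+…+a3=6.458 → R3 fires; D=20 S=4 E=14 R=3 Y=4
Draw 9: a1=1.203, a2=2.560, a3=3.178, a0=6.941; τ=−ln(0.8085)/6.941=0.031 → t=1.665; u2·a0=0.2254·6.941=1.565; a1=1.203 < 1.565 ≤ a1+a2=3.763 → R2 fires; D=19 S=5 E=14 R=3 Y=4
Draw 10: a1=1.203, a2=2.432, a3=3.178, a0=6.813; τ=−ln(0.9649)/6.813=0.005 → t=1.670; u2·a0=0.9170·6.813=6.248; a1+a2=3.635 < 6.248 ≤ a1+…+a3=6.813 → R3 fires; D=21 S=5 E=15 R=3 Y=4
Draw 11: a1=1.203, a2=2.688, a3=3.405, a0=7.296; τ=−ln(0.9361)/7.296=0.009 → t=1.679; u2·a0=0.9527·7.296=6.951; a1+a2=3.891 < 6.951 ≤ a1+…+a3=7.296 → R3 fires; D=23 S=5 E=16 R=3 Y=4
Draw 12: a1=1.203, a2=2.944, a3=3.632, a0=7.779; τ=−ln(0.7464)/7.779=0.038 → t=1.717; u2·a0=0.4810·7.779=3.742; a1=1.203 < 3.742 ≤ a1+a2=4.147 → R2 fires; D=22 S=6 E=16 R=3 Y=4
Draw 13: a1=1.203, a2=2.816, a3=3.632, a0=7.651; τ=−ln(0.7695)/7.651=0.034 → t=1.751; u2·a0=0.2749·7.651=2.103; a1=1.203 < 2.103 ≤ a1+a2=4.019 → R2 fires; D=21 S=7 E=16 R=3 Y=4
Draw 14: a1=1.203, a2=2.688, a3=3.632, a0=7.523; τ=−ln(0.2674)/7.523=0.175 → t=1.926; u2·a0=0.6270·7.523=4.717; a1+a2=3.891 < 4.717 ≤ a1+…+a3=7.523 → R3 fires; D=23 S=7 E=17 R=3 Y=4
Draw 15: a1=1.203, a2=2.944, a3=3.859, a0=8.006; τ=−ln(0.7337)/8.006=0.039 → t=1.965 > T=1.95: stop.
Read off S at T=1.95: 7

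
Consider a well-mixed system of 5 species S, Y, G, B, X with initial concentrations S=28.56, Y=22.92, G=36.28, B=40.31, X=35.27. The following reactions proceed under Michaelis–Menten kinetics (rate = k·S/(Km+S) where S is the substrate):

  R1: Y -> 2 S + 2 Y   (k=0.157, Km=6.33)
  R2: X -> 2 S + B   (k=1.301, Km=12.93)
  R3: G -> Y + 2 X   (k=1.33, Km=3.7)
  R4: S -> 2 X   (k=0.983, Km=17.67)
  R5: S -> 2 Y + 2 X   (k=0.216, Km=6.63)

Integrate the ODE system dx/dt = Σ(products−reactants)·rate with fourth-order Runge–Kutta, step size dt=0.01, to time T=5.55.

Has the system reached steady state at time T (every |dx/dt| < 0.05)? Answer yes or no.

RK4 with dt=0.01: 555 steps to T=5.55. Trajectory (selected grid times):
t=0.00: S=28.56 Y=22.92 G=36.28 B=40.31 X=35.27
t=0.62: S=29.41 Y=23.96 G=35.53 B=40.90 X=37.15
t=1.23: S=30.27 Y=24.99 G=34.80 B=41.50 X=38.99
t=1.85: S=31.14 Y=26.03 G=34.05 B=42.11 X=40.86
t=2.47: S=32.03 Y=27.07 G=33.31 B=42.72 X=42.74
t=3.08: S=32.91 Y=28.10 G=32.58 B=43.33 X=44.58
t=3.70: S=33.82 Y=29.14 G=31.84 B=43.96 X=46.45
t=4.32: S=34.73 Y=30.19 G=31.10 B=44.60 X=48.32
t=4.93: S=35.64 Y=31.21 G=30.38 B=45.22 X=50.16
t=5.55: S=36.57 Y=32.25 G=29.65 B=45.87 X=52.03
Rates at T: R1=0.1312, R2=1.0420, R3=1.1824, R4=0.6627, R5=0.1828
dx/dt at T (Σ net stoichiometry × rate): S=+1.5010, Y=+1.6794, G=-1.1824, B=+1.0420, X=+3.0140
Largest |dx/dt| is |+3.0140| (X) ≥ 0.05 → not steady.

Steady state at T: no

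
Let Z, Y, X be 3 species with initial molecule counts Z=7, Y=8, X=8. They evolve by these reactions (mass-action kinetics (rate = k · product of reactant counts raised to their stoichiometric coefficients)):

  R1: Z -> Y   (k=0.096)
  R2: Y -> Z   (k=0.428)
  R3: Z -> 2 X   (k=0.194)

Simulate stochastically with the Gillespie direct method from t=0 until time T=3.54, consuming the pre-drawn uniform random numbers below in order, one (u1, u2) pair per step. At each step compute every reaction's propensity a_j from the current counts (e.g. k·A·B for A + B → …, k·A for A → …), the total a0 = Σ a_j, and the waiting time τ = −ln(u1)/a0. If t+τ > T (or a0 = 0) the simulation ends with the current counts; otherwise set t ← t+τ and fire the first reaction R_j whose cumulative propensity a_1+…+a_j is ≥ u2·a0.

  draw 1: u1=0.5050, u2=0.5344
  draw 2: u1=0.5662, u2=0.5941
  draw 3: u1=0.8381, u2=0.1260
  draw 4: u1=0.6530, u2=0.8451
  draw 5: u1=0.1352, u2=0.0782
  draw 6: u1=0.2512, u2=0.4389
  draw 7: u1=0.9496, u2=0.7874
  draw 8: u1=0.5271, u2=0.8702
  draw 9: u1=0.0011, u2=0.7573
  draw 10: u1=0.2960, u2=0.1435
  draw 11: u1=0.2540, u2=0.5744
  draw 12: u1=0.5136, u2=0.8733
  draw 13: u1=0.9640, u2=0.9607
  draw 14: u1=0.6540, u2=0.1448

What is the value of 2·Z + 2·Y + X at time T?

Check how each reaction changes W = 2·Z + 2·Y + X (weight of products minus weight of reactants):
R1: Z -> Y: (2·1) − (2·1) = 2 − 2 = 0
R2: Y -> Z: (2·1) − (2·1) = 2 − 2 = 0
R3: Z -> 2 X: (1·2) − (2·1) = 2 − 2 = 0
Every reaction leaves W unchanged, so W is conserved and no simulation is needed: W(T) = W(0) = 2·7 + 2·8 + 8 = 38

Value at T = 38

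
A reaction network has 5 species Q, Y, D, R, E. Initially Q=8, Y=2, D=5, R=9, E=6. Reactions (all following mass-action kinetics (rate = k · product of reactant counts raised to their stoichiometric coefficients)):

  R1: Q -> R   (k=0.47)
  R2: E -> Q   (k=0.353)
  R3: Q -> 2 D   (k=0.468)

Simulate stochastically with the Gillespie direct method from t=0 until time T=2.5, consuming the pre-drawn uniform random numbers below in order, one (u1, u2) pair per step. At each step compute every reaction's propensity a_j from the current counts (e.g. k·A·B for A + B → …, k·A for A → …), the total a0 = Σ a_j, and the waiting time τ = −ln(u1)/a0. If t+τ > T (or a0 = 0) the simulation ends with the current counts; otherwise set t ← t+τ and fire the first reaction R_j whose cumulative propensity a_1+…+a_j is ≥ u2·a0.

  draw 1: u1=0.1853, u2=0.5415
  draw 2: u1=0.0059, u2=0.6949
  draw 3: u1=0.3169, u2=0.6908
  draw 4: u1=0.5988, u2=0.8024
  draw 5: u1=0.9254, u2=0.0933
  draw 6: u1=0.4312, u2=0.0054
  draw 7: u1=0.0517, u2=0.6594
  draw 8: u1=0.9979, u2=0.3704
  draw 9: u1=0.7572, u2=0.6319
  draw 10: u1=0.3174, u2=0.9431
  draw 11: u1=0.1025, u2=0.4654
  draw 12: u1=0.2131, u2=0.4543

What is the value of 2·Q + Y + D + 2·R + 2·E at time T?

Value at T = 53

Check how each reaction changes W = 2·Q + Y + D + 2·R + 2·E (weight of products minus weight of reactants):
R1: Q -> R: (2·1) − (2·1) = 2 − 2 = 0
R2: E -> Q: (2·1) − (2·1) = 2 − 2 = 0
R3: Q -> 2 D: (1·2) − (2·1) = 2 − 2 = 0
Every reaction leaves W unchanged, so W is conserved and no simulation is needed: W(T) = W(0) = 2·8 + 2 + 5 + 2·9 + 2·6 = 53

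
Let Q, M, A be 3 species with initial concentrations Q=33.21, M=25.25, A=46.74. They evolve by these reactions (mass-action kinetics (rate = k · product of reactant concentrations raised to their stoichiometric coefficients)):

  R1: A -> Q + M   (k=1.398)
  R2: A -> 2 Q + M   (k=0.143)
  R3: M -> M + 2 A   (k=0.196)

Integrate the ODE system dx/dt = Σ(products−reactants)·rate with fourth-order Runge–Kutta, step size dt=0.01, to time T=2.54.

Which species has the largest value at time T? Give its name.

RK4 with dt=0.01: 254 steps to T=2.54. Trajectory (selected grid times):
t=0.00: Q=33.21 M=25.25 A=46.74
t=0.28: Q=51.82 M=42.28 A=33.47
t=0.56: Q=65.70 M=54.98 A=26.14
t=0.85: Q=77.40 M=65.69 A=22.30
t=1.13: Q=87.50 M=74.93 A=20.79
t=1.41: Q=97.21 M=83.82 A=20.61
t=1.69: Q=107.06 M=92.83 A=21.29
t=1.98: Q=117.76 M=102.62 A=22.60
t=2.26: Q=128.80 M=112.73 A=24.31
t=2.54: Q=140.73 M=123.64 A=26.35
At T=2.54: Q=140.73 M=123.64 A=26.35; the largest is Q.

Dominant species at T: Q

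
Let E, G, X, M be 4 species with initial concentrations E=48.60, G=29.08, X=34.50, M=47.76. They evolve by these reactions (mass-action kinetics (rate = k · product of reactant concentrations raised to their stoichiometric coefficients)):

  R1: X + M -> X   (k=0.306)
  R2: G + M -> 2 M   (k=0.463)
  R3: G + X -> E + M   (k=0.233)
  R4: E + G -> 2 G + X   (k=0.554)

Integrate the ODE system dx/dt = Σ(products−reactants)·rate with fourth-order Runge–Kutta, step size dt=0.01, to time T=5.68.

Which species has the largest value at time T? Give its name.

RK4 with dt=0.01: 568 steps to T=5.68. Trajectory (selected grid times):
t=0.00: E=48.60 G=29.08 X=34.50 M=47.76
t=0.63: E=25.75 G=3.63 X=57.35 M=3.16
t=1.26: E=24.87 G=2.30 X=58.23 M=1.95
t=1.89: E=24.71 G=1.58 X=58.39 M=1.29
t=2.52: E=24.66 G=1.19 X=58.44 M=0.95
t=3.16: E=24.63 G=0.94 X=58.47 M=0.75
t=3.79: E=24.62 G=0.78 X=58.48 M=0.62
t=4.42: E=24.62 G=0.67 X=58.48 M=0.53
t=5.05: E=24.61 G=0.58 X=58.49 M=0.46
t=5.68: E=24.61 G=0.52 X=58.49 M=0.40
At T=5.68: E=24.61 G=0.52 X=58.49 M=0.40; the largest is X.

Dominant species at T: X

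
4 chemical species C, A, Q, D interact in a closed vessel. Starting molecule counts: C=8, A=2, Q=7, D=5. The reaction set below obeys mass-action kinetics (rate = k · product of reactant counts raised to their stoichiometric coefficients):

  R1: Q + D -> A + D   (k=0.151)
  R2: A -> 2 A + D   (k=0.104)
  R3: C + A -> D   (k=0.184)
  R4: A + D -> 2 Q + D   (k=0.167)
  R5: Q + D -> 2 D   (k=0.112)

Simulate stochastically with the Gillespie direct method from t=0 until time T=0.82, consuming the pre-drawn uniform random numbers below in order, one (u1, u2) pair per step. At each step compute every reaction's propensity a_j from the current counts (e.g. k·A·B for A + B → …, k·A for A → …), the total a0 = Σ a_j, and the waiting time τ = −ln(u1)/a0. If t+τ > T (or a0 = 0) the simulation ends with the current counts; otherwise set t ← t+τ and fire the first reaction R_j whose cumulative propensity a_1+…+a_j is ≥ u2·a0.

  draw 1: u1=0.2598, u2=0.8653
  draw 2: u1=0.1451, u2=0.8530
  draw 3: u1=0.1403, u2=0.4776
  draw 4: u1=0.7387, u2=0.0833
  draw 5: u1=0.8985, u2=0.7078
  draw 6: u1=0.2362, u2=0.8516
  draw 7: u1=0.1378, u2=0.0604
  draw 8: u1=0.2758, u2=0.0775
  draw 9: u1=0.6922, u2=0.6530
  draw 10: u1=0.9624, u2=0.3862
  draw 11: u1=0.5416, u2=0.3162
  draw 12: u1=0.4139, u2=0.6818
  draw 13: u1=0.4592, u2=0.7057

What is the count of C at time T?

t=0.000: C=8 A=2 Q=7 D=5
Draw 1: a1=5.285, a2=0.208, a3=2.944, a4=1.670, a5=3.920, a0=14.027; τ=−ln(0.2598)/14.027=0.096 → t=0.096; u2·a0=0.8653·14.027=12.138; a1+…+a4=10.107 < 12.138 ≤ a1+…+a5=14.027 → R5 fires; C=8 A=2 Q=6 D=6
Draw 2: a1=5.436, a2=0.208, a3=2.944, a4=2.004, a5=4.032, a0=14.624; τ=−ln(0.1451)/14.624=0.132 → t=0.228; u2·a0=0.8530·14.624=12.474; a1+…+a4=10.592 < 12.474 ≤ a1+…+a5=14.624 → R5 fires; C=8 A=2 Q=5 D=7
Draw 3: a1=5.285, a2=0.208, a3=2.944, a4=2.338, a5=3.920, a0=14.695; τ=−ln(0.1403)/14.695=0.134 → t=0.362; u2·a0=0.4776·14.695=7.018; a1+a2=5.493 < 7.018 ≤ a1+…+a3=8.437 → R3 fires; C=7 A=1 Q=5 D=8
Draw 4: a1=6.040, a2=0.104, a3=1.288, a4=1.336, a5=4.480, a0=13.248; τ=−ln(0.7387)/13.248=0.023 → t=0.385; u2·a0=0.0833·13.248=1.104 ≤ a1=6.040 → R1 fires; C=7 A=2 Q=4 D=8
Draw 5: a1=4.832, a2=0.208, a3=2.576, a4=2.672, a5=3.584, a0=13.872; τ=−ln(0.8985)/13.872=0.008 → t=0.392; u2·a0=0.7078·13.872=9.819; a1+…+a3=7.616 < 9.819 ≤ a1+…+a4=10.288 → R4 fires; C=7 A=1 Q=6 D=8
Draw 6: a1=7.248, a2=0.104, a3=1.288, a4=1.336, a5=5.376, a0=15.352; τ=−ln(0.2362)/15.352=0.094 → t=0.486; u2·a0=0.8516·15.352=13.074; a1+…+a4=9.976 < 13.074 ≤ a1+…+a5=15.352 → R5 fires; C=7 A=1 Q=5 D=9
Draw 7: a1=6.795, a2=0.104, a3=1.288, a4=1.503, a5=5.040, a0=14.730; τ=−ln(0.1378)/14.730=0.135 → t=0.621; u2·a0=0.0604·14.730=0.890 ≤ a1=6.795 → R1 fires; C=7 A=2 Q=4 D=9
Draw 8: a1=5.436, a2=0.208, a3=2.576, a4=3.006, a5=4.032, a0=15.258; τ=−ln(0.2758)/15.258=0.084 → t=0.705; u2·a0=0.0775·15.258=1.182 ≤ a1=5.436 → R1 fires; C=7 A=3 Q=3 D=9
Draw 9: a1=4.077, a2=0.312, a3=3.864, a4=4.509, a5=3.024, a0=15.786; τ=−ln(0.6922)/15.786=0.023 → t=0.729; u2·a0=0.6530·15.786=10.308; a1+…+a3=8.253 < 10.308 ≤ a1+…+a4=12.762 → R4 fires; C=7 A=2 Q=5 D=9
Draw 10: a1=6.795, a2=0.208, a3=2.576, a4=3.006, a5=5.040, a0=17.625; τ=−ln(0.9624)/17.625=0.002 → t=0.731; u2·a0=0.3862·17.625=6.807; a1=6.795 < 6.807 ≤ a1+a2=7.003 → R2 fires; C=7 A=3 Q=5 D=10
Draw 11: a1=7.550, a2=0.312, a3=3.864, a4=5.010, a5=5.600, a0=22.336; τ=−ln(0.5416)/22.336=0.027 → t=0.758; u2·a0=0.3162·22.336=7.063 ≤ a1=7.550 → R1 fires; C=7 A=4 Q=4 D=10
Draw 12: a1=6.040, a2=0.416, a3=5.152, a4=6.680, a5=4.480, a0=22.768; τ=−ln(0.4139)/22.768=0.039 → t=0.797; u2·a0=0.6818·22.768=15.523; a1+…+a3=11.608 < 15.523 ≤ a1+…+a4=18.288 → R4 fires; C=7 A=3 Q=6 D=10
Draw 13: a1=9.060, a2=0.312, a3=3.864, a4=5.010, a5=6.720, a0=24.966; τ=−ln(0.4592)/24.966=0.031 → t=0.828 > T=0.82: stop.
Read off C at T=0.82: 7

C at T = 7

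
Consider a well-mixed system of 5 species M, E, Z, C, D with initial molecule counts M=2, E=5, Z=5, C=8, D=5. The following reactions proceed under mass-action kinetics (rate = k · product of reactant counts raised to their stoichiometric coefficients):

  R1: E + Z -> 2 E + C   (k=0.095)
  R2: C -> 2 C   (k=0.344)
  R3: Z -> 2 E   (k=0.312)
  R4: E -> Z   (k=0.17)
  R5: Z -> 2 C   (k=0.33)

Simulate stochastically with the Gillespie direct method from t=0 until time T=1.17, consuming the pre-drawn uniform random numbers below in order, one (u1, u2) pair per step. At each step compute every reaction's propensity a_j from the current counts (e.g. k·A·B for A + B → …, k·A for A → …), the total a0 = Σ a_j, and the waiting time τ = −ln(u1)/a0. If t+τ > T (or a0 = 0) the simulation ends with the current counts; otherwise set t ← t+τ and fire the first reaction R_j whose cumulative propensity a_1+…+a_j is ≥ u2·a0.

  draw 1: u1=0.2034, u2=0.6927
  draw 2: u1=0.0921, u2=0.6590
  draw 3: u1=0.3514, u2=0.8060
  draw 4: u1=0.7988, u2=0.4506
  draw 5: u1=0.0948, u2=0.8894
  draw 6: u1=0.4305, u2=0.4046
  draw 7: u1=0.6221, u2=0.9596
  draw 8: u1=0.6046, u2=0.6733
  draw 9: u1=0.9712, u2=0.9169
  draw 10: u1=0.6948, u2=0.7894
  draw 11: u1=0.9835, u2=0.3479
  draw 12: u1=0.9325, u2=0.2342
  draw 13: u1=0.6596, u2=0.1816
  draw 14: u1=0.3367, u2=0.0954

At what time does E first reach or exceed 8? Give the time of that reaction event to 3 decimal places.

t=0.000: M=2 E=5 Z=5 C=8 D=5
Draw 1: a1=2.375, a2=2.752, a3=1.560, a4=0.850, a5=1.650, a0=9.187; τ=−ln(0.2034)/9.187=0.173 → t=0.173; u2·a0=0.6927·9.187=6.364; a1+a2=5.127 < 6.364 ≤ a1+…+a3=6.687 → R3 fires; M=2 E=7 Z=4 C=8 D=5
Draw 2: a1=2.660, a2=2.752, a3=1.248, a4=1.190, a5=1.320, a0=9.170; τ=−ln(0.0921)/9.170=0.260 → t=0.433; u2·a0=0.6590·9.170=6.043; a1+a2=5.412 < 6.043 ≤ a1+…+a3=6.660 → R3 fires; M=2 E=9 Z=3 C=8 D=5
Draw 3: a1=2.565, a2=2.752, a3=0.936, a4=1.530, a5=0.990, a0=8.773; τ=−ln(0.3514)/8.773=0.119 → t=0.553; u2·a0=0.8060·8.773=7.071; a1+…+a3=6.253 < 7.071 ≤ a1+…+a4=7.783 → R4 fires; M=2 E=8 Z=4 C=8 D=5
Draw 4: a1=3.040, a2=2.752, a3=1.248, a4=1.360, a5=1.320, a0=9.720; τ=−ln(0.7988)/9.720=0.023 → t=0.576; u2·a0=0.4506·9.720=4.380; a1=3.040 < 4.380 ≤ a1+a2=5.792 → R2 fires; M=2 E=8 Z=4 C=9 D=5
Draw 5: a1=3.040, a2=3.096, a3=1.248, a4=1.360, a5=1.320, a0=10.064; τ=−ln(0.0948)/10.064=0.234 → t=0.810; u2·a0=0.8894·10.064=8.951; a1+…+a4=8.744 < 8.951 ≤ a1+…+a5=10.064 → R5 fires; M=2 E=8 Z=3 C=11 D=5
Draw 6: a1=2.280, a2=3.784, a3=0.936, a4=1.360, a5=0.990, a0=9.350; τ=−ln(0.4305)/9.350=0.090 → t=0.900; u2·a0=0.4046·9.350=3.783; a1=2.280 < 3.783 ≤ a1+a2=6.064 → R2 fires; M=2 E=8 Z=3 C=12 D=5
Draw 7: a1=2.280, a2=4.128, a3=0.936, a4=1.360, a5=0.990, a0=9.694; τ=−ln(0.6221)/9.694=0.049 → t=0.949; u2·a0=0.9596·9.694=9.302; a1+…+a4=8.704 < 9.302 ≤ a1+…+a5=9.694 → R5 fires; M=2 E=8 Z=2 C=14 D=5
Draw 8: a1=1.520, a2=4.816, a3=0.624, a4=1.360, a5=0.660, a0=8.980; τ=−ln(0.6046)/8.980=0.056 → t=1.005; u2·a0=0.6733·8.980=6.046; a1=1.520 < 6.046 ≤ a1+a2=6.336 → R2 fires; M=2 E=8 Z=2 C=15 D=5
Draw 9: a1=1.520, a2=5.160, a3=0.624, a4=1.360, a5=0.660, a0=9.324; τ=−ln(0.9712)/9.324=0.003 → t=1.008; u2·a0=0.9169·9.324=8.549; a1+…+a3=7.304 < 8.549 ≤ a1+…+a4=8.664 → R4 fires; M=2 E=7 Z=3 C=15 D=5
Draw 10: a1=1.995, a2=5.160, a3=0.936, a4=1.190, a5=0.990, a0=10.271; τ=−ln(0.6948)/10.271=0.035 → t=1.044; u2·a0=0.7894·10.271=8.108; a1+…+a3=8.091 < 8.108 ≤ a1+…+a4=9.281 → R4 fires; M=2 E=6 Z=4 C=15 D=5
Draw 11: a1=2.280, a2=5.160, a3=1.248, a4=1.020, a5=1.320, a0=11.028; τ=−ln(0.9835)/11.028=0.002 → t=1.045; u2·a0=0.3479·11.028=3.837; a1=2.280 < 3.837 ≤ a1+a2=7.440 → R2 fires; M=2 E=6 Z=4 C=16 D=5
Draw 12: a1=2.280, a2=5.504, a3=1.248, a4=1.020, a5=1.320, a0=11.372; τ=−ln(0.9325)/11.372=0.006 → t=1.051; u2·a0=0.2342·11.372=2.663; a1=2.280 < 2.663 ≤ a1+a2=7.784 → R2 fires; M=2 E=6 Z=4 C=17 D=5
Draw 13: a1=2.280, a2=5.848, a3=1.248, a4=1.020, a5=1.320, a0=11.716; τ=−ln(0.6596)/11.716=0.036 → t=1.087; u2·a0=0.1816·11.716=2.128 ≤ a1=2.280 → R1 fires; M=2 E=7 Z=3 C=18 D=5
Draw 14: a1=1.995, a2=6.192, a3=0.936, a4=1.190, a5=0.990, a0=11.303; τ=−ln(0.3367)/11.303=0.096 → t=1.183 > T=1.17: stop.
E first becomes ≥ 8 when it reaches 9 at the event at t=0.433.

Threshold first reached at t = 0.433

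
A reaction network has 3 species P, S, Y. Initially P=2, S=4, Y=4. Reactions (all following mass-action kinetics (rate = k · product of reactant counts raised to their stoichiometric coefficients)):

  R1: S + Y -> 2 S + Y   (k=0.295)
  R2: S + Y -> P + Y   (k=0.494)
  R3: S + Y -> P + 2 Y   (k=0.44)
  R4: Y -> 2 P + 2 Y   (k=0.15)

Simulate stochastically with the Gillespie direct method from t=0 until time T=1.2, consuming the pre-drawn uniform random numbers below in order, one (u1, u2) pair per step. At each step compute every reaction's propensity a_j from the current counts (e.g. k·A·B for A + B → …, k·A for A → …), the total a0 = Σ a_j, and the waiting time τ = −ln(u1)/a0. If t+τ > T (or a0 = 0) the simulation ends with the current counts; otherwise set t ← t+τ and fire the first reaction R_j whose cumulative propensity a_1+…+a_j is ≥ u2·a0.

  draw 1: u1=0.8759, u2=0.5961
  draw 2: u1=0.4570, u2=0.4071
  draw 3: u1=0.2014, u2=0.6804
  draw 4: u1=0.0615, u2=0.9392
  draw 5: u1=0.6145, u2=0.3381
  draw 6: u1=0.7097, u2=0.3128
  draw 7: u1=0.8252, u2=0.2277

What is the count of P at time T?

t=0.000: P=2 S=4 Y=4
Draw 1: a1=4.720, a2=7.904, a3=7.040, a4=0.600, a0=20.264; τ=−ln(0.8759)/20.264=0.007 → t=0.007; u2·a0=0.5961·20.264=12.079; a1=4.720 < 12.079 ≤ a1+a2=12.624 → R2 fires; P=3 S=3 Y=4
Draw 2: a1=3.540, a2=5.928, a3=5.280, a4=0.600, a0=15.348; τ=−ln(0.4570)/15.348=0.051 → t=0.058; u2·a0=0.4071·15.348=6.248; a1=3.540 < 6.248 ≤ a1+a2=9.468 → R2 fires; P=4 S=2 Y=4
Draw 3: a1=2.360, a2=3.952, a3=3.520, a4=0.600, a0=10.432; τ=−ln(0.2014)/10.432=0.154 → t=0.211; u2·a0=0.6804·10.432=7.098; a1+a2=6.312 < 7.098 ≤ a1+…+a3=9.832 → R3 fires; P=5 S=1 Y=5
Draw 4: a1=1.475, a2=2.470, a3=2.200, a4=0.750, a0=6.895; τ=−ln(0.0615)/6.895=0.404 → t=0.616; u2·a0=0.9392·6.895=6.476; a1+…+a3=6.145 < 6.476 ≤ a1+…+a4=6.895 → R4 fires; P=7 S=1 Y=6
Draw 5: a1=1.770, a2=2.964, a3=2.640, a4=0.900, a0=8.274; τ=−ln(0.6145)/8.274=0.059 → t=0.674; u2·a0=0.3381·8.274=2.797; a1=1.770 < 2.797 ≤ a1+a2=4.734 → R2 fires; P=8 S=0 Y=6
Draw 6: a1=0.000, a2=0.000, a3=0.000, a4=0.900, a0=0.900; τ=−ln(0.7097)/0.900=0.381 → t=1.055; u2·a0=0.3128·0.900=0.282; a1+…+a3=0.000 < 0.282 ≤ a1+…+a4=0.900 → R4 fires; P=10 S=0 Y=7
Draw 7: a1=0.000, a2=0.000, a3=0.000, a4=1.050, a0=1.050; τ=−ln(0.8252)/1.050=0.183 → t=1.238 > T=1.2: stop.
Read off P at T=1.2: 10

P at T = 10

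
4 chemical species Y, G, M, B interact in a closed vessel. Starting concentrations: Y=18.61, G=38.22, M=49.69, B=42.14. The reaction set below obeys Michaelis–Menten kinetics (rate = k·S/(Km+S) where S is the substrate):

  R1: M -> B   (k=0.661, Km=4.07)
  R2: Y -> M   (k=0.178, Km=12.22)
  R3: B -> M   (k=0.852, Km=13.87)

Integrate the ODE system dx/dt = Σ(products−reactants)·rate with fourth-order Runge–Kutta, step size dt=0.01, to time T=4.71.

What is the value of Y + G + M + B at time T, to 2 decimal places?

Check how each reaction changes W = Y + G + M + B (weight of products minus weight of reactants):
R1: M -> B: (1·1) − (1·1) = 1 − 1 = 0
R2: Y -> M: (1·1) − (1·1) = 1 − 1 = 0
R3: B -> M: (1·1) − (1·1) = 1 − 1 = 0
Every reaction leaves W unchanged, so W is conserved and no simulation is needed: W(T) = W(0) = 18.61 + 38.22 + 49.69 + 42.14 = 148.66

Value at T = 148.66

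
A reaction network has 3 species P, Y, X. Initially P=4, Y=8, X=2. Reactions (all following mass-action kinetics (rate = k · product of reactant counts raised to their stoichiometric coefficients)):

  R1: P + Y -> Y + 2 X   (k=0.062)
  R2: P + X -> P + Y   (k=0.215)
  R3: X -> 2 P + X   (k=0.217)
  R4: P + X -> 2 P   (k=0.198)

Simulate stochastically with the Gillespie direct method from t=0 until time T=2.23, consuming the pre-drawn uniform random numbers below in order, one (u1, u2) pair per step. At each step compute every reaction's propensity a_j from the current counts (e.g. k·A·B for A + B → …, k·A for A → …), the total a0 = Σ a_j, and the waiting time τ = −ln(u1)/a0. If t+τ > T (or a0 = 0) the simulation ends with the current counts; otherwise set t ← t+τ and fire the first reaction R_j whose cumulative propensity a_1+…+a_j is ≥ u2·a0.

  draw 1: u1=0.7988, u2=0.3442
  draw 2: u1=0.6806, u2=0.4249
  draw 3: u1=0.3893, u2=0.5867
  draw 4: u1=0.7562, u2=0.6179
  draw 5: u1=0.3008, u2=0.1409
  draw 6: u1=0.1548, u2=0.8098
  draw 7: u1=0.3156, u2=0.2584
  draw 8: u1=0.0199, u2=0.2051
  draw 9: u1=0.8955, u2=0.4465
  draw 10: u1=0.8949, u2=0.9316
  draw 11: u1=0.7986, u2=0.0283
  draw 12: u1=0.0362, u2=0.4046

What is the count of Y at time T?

Y at T = 11

t=0.000: P=4 Y=8 X=2
Draw 1: a1=1.984, a2=1.720, a3=0.434, a4=1.584, a0=5.722; τ=−ln(0.7988)/5.722=0.039 → t=0.039; u2·a0=0.3442·5.722=1.970 ≤ a1=1.984 → R1 fires; P=3 Y=8 X=4
Draw 2: a1=1.488, a2=2.580, a3=0.868, a4=2.376, a0=7.312; τ=−ln(0.6806)/7.312=0.053 → t=0.092; u2·a0=0.4249·7.312=3.107; a1=1.488 < 3.107 ≤ a1+a2=4.068 → R2 fires; P=3 Y=9 X=3
Draw 3: a1=1.674, a2=1.935, a3=0.651, a4=1.782, a0=6.042; τ=−ln(0.3893)/6.042=0.156 → t=0.248; u2·a0=0.5867·6.042=3.545; a1=1.674 < 3.545 ≤ a1+a2=3.609 → R2 fires; P=3 Y=10 X=2
Draw 4: a1=1.860, a2=1.290, a3=0.434, a4=1.188, a0=4.772; τ=−ln(0.7562)/4.772=0.059 → t=0.307; u2·a0=0.6179·4.772=2.949; a1=1.860 < 2.949 ≤ a1+a2=3.150 → R2 fires; P=3 Y=11 X=1
Draw 5: a1=2.046, a2=0.645, a3=0.217, a4=0.594, a0=3.502; τ=−ln(0.3008)/3.502=0.343 → t=0.650; u2·a0=0.1409·3.502=0.493 ≤ a1=2.046 → R1 fires; P=2 Y=11 X=3
Draw 6: a1=1.364, a2=1.290, a3=0.651, a4=1.188, a0=4.493; τ=−ln(0.1548)/4.493=0.415 → t=1.065; u2·a0=0.8098·4.493=3.638; a1+…+a3=3.305 < 3.638 ≤ a1+…+a4=4.493 → R4 fires; P=3 Y=11 X=2
Draw 7: a1=2.046, a2=1.290, a3=0.434, a4=1.188, a0=4.958; τ=−ln(0.3156)/4.958=0.233 → t=1.297; u2·a0=0.2584·4.958=1.281 ≤ a1=2.046 → R1 fires; P=2 Y=11 X=4
Draw 8: a1=1.364, a2=1.720, a3=0.868, a4=1.584, a0=5.536; τ=−ln(0.0199)/5.536=0.708 → t=2.005; u2·a0=0.2051·5.536=1.135 ≤ a1=1.364 → R1 fires; P=1 Y=11 X=6
Draw 9: a1=0.682, a2=1.290, a3=1.302, a4=1.188, a0=4.462; τ=−ln(0.8955)/4.462=0.025 → t=2.030; u2·a0=0.4465·4.462=1.992; a1+a2=1.972 < 1.992 ≤ a1+…+a3=3.274 → R3 fires; P=3 Y=11 X=6
Draw 10: a1=2.046, a2=3.870, a3=1.302, a4=3.564, a0=10.782; τ=−ln(0.8949)/10.782=0.010 → t=2.040; u2·a0=0.9316·10.782=10.045; a1+…+a3=7.218 < 10.045 ≤ a1+…+a4=10.782 → R4 fires; P=4 Y=11 X=5
Draw 11: a1=2.728, a2=4.300, a3=1.085, a4=3.960, a0=12.073; τ=−ln(0.7986)/12.073=0.019 → t=2.059; u2·a0=0.0283·12.073=0.342 ≤ a1=2.728 → R1 fires; P=3 Y=11 X=7
Draw 12: a1=2.046, a2=4.515, a3=1.519, a4=4.158, a0=12.238; τ=−ln(0.0362)/12.238=0.271 → t=2.330 > T=2.23: stop.
Read off Y at T=2.23: 11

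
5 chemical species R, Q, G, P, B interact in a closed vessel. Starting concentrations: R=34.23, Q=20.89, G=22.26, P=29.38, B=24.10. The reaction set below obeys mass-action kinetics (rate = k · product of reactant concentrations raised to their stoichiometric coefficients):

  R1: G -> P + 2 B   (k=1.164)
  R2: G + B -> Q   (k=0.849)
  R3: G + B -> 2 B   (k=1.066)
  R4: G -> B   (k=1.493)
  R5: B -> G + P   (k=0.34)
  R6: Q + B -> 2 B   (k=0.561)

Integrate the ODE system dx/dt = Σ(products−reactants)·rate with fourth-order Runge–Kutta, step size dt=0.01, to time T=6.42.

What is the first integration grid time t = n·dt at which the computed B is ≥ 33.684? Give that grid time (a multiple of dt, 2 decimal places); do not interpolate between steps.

Threshold first reached at t = 0.03

RK4 with dt=0.01: 642 steps to T=6.42. Trajectory (selected grid times):
t=0.00: R=34.23 Q=20.89 G=22.26 P=29.38 B=24.10
t=0.02: R=34.23 Q=20.48 G=7.13 P=29.89 B=33.49
t=0.03: R=34.23 Q=18.16 G=3.60 P=30.08 B=37.84
t=0.71: R=34.23 Q=0.26 G=0.17 P=42.75 B=52.48
t=1.43: R=34.23 Q=0.26 G=0.17 P=55.10 B=47.36
t=2.14: R=34.23 Q=0.26 G=0.17 P=66.12 B=42.83
t=2.85: R=34.23 Q=0.26 G=0.17 P=76.10 B=38.75
t=3.57: R=34.23 Q=0.26 G=0.17 P=85.26 B=35.04
t=4.28: R=34.23 Q=0.26 G=0.17 P=93.46 B=31.75
t=4.99: R=34.23 Q=0.26 G=0.17 P=100.90 B=28.80
t=5.71: R=34.23 Q=0.26 G=0.17 P=107.76 B=26.11
t=6.42: R=34.23 Q=0.25 G=0.17 P=113.91 B=23.73
B(0.02)=33.487 < 33.684 but B(0.03)=37.841 ≥ 33.684, so the first grid time is t=0.03.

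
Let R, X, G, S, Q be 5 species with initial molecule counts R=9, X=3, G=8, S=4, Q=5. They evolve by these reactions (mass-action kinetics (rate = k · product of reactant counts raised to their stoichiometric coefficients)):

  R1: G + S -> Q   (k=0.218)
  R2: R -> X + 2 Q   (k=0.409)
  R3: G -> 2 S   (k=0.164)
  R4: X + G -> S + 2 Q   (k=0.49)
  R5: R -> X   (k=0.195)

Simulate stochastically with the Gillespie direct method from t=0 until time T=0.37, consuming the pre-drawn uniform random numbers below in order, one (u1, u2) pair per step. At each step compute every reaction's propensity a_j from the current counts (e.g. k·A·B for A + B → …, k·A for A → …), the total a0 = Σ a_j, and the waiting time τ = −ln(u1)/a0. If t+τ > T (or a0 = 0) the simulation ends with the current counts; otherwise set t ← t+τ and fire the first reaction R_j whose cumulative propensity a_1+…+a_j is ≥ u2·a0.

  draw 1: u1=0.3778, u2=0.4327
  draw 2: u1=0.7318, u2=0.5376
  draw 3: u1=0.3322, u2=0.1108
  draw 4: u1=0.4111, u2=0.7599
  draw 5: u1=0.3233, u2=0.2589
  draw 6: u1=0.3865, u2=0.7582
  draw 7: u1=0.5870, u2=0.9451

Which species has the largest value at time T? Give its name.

Dominant species at T: Q

t=0.000: R=9 X=3 G=8 S=4 Q=5
Draw 1: a1=6.976, a2=3.681, a3=1.312, a4=11.760, a5=1.755, a0=25.484; τ=−ln(0.3778)/25.484=0.038 → t=0.038; u2·a0=0.4327·25.484=11.027; a1+a2=10.657 < 11.027 ≤ a1+…+a3=11.969 → R3 fires; R=9 X=3 G=7 S=6 Q=5
Draw 2: a1=9.156, a2=3.681, a3=1.148, a4=10.290, a5=1.755, a0=26.030; τ=−ln(0.7318)/26.030=0.012 → t=0.050; u2·a0=0.5376·26.030=13.994; a1+…+a3=13.985 < 13.994 ≤ a1+…+a4=24.275 → R4 fires; R=9 X=2 G=6 S=7 Q=7
Draw 3: a1=9.156, a2=3.681, a3=0.984, a4=5.880, a5=1.755, a0=21.456; τ=−ln(0.3322)/21.456=0.051 → t=0.102; u2·a0=0.1108·21.456=2.377 ≤ a1=9.156 → R1 fires; R=9 X=2 G=5 S=6 Q=8
Draw 4: a1=6.540, a2=3.681, a3=0.820, a4=4.900, a5=1.755, a0=17.696; τ=−ln(0.4111)/17.696=0.050 → t=0.152; u2·a0=0.7599·17.696=13.447; a1+…+a3=11.041 < 13.447 ≤ a1+…+a4=15.941 → R4 fires; R=9 X=1 G=4 S=7 Q=10
Draw 5: a1=6.104, a2=3.681, a3=0.656, a4=1.960, a5=1.755, a0=14.156; τ=−ln(0.3233)/14.156=0.080 → t=0.232; u2·a0=0.2589·14.156=3.665 ≤ a1=6.104 → R1 fires; R=9 X=1 G=3 S=6 Q=11
Draw 6: a1=3.924, a2=3.681, a3=0.492, a4=1.470, a5=1.755, a0=11.322; τ=−ln(0.3865)/11.322=0.084 → t=0.316; u2·a0=0.7582·11.322=8.584; a1+…+a3=8.097 < 8.584 ≤ a1+…+a4=9.567 → R4 fires; R=9 X=0 G=2 S=7 Q=13
Draw 7: a1=3.052, a2=3.681, a3=0.328, a4=0.000, a5=1.755, a0=8.816; τ=−ln(0.5870)/8.816=0.060 → t=0.376 > T=0.37: stop.
At T=0.37: R=9 X=0 G=2 S=7 Q=13; the largest is Q.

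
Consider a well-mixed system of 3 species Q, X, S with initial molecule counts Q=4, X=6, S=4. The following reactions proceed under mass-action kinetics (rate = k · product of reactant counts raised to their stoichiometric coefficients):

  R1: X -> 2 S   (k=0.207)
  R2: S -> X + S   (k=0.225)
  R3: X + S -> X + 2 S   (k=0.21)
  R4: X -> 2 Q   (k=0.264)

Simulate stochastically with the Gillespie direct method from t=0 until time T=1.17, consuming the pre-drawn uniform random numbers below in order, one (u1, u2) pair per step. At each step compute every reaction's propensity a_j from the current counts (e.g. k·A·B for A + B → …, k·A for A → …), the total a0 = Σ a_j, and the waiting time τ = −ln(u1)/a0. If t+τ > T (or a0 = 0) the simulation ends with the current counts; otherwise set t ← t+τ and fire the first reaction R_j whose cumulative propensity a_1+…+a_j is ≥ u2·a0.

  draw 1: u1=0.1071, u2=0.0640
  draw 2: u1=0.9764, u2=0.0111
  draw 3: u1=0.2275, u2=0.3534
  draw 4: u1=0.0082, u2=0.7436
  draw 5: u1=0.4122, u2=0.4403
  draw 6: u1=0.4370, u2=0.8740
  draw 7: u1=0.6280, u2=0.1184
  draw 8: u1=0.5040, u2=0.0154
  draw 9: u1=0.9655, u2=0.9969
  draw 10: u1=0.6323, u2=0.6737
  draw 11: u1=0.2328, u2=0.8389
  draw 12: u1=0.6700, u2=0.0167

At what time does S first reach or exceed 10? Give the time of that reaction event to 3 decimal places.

t=0.000: Q=4 X=6 S=4
Draw 1: a1=1.242, a2=0.900, a3=5.040, a4=1.584, a0=8.766; τ=−ln(0.1071)/8.766=0.255 → t=0.255; u2·a0=0.0640·8.766=0.561 ≤ a1=1.242 → R1 fires; Q=4 X=5 S=6
Draw 2: a1=1.035, a2=1.350, a3=6.300, a4=1.320, a0=10.005; τ=−ln(0.9764)/10.005=0.002 → t=0.257; u2·a0=0.0111·10.005=0.111 ≤ a1=1.035 → R1 fires; Q=4 X=4 S=8
Draw 3: a1=0.828, a2=1.800, a3=6.720, a4=1.056, a0=10.404; τ=−ln(0.2275)/10.404=0.142 → t=0.400; u2·a0=0.3534·10.404=3.677; a1+a2=2.628 < 3.677 ≤ a1+…+a3=9.348 → R3 fires; Q=4 X=4 S=9
Draw 4: a1=0.828, a2=2.025, a3=7.560, a4=1.056, a0=11.469; τ=−ln(0.0082)/11.469=0.419 → t=0.818; u2·a0=0.7436·11.469=8.528; a1+a2=2.853 < 8.528 ≤ a1+…+a3=10.413 → R3 fires; Q=4 X=4 S=10
Draw 5: a1=0.828, a2=2.250, a3=8.400, a4=1.056, a0=12.534; τ=−ln(0.4122)/12.534=0.071 → t=0.889; u2·a0=0.4403·12.534=5.519; a1+a2=3.078 < 5.519 ≤ a1+…+a3=11.478 → R3 fires; Q=4 X=4 S=11
Draw 6: a1=0.828, a2=2.475, a3=9.240, a4=1.056, a0=13.599; τ=−ln(0.4370)/13.599=0.061 → t=0.950; u2·a0=0.8740·13.599=11.886; a1+a2=3.303 < 11.886 ≤ a1+…+a3=12.543 → R3 fires; Q=4 X=4 S=12
Draw 7: a1=0.828, a2=2.700, a3=10.080, a4=1.056, a0=14.664; τ=−ln(0.6280)/14.664=0.032 → t=0.982; u2·a0=0.1184·14.664=1.736; a1=0.828 < 1.736 ≤ a1+a2=3.528 → R2 fires; Q=4 X=5 S=12
Draw 8: a1=1.035, a2=2.700, a3=12.600, a4=1.320, a0=17.655; τ=−ln(0.5040)/17.655=0.039 → t=1.020; u2·a0=0.0154·17.655=0.272 ≤ a1=1.035 → R1 fires; Q=4 X=4 S=14
Draw 9: a1=0.828, a2=3.150, a3=11.760, a4=1.056, a0=16.794; τ=−ln(0.9655)/16.794=0.002 → t=1.023; u2·a0=0.9969·16.794=16.742; a1+…+a3=15.738 < 16.742 ≤ a1+…+a4=16.794 → R4 fires; Q=6 X=3 S=14
Draw 10: a1=0.621, a2=3.150, a3=8.820, a4=0.792, a0=13.383; τ=−ln(0.6323)/13.383=0.034 → t=1.057; u2·a0=0.6737·13.383=9.016; a1+a2=3.771 < 9.016 ≤ a1+…+a3=12.591 → R3 fires; Q=6 X=3 S=15
Draw 11: a1=0.621, a2=3.375, a3=9.450, a4=0.792, a0=14.238; τ=−ln(0.2328)/14.238=0.102 → t=1.159; u2·a0=0.8389·14.238=11.944; a1+a2=3.996 < 11.944 ≤ a1+…+a3=13.446 → R3 fires; Q=6 X=3 S=16
Draw 12: a1=0.621, a2=3.600, a3=10.080, a4=0.792, a0=15.093; τ=−ln(0.6700)/15.093=0.027 → t=1.186 > T=1.17: stop.
S first becomes ≥ 10 when it reaches 10 at the event at t=0.818.

Threshold first reached at t = 0.818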